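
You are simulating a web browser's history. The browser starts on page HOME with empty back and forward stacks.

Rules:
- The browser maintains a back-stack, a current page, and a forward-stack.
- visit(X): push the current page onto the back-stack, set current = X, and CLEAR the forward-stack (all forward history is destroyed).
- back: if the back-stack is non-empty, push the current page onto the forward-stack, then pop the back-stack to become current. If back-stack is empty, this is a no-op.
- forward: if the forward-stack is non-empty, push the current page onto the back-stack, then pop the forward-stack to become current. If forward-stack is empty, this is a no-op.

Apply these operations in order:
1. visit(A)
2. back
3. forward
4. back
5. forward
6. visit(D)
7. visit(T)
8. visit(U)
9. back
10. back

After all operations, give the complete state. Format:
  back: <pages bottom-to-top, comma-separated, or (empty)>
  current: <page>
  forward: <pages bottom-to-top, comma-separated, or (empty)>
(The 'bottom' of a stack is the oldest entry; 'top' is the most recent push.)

Answer: back: HOME,A
current: D
forward: U,T

Derivation:
After 1 (visit(A)): cur=A back=1 fwd=0
After 2 (back): cur=HOME back=0 fwd=1
After 3 (forward): cur=A back=1 fwd=0
After 4 (back): cur=HOME back=0 fwd=1
After 5 (forward): cur=A back=1 fwd=0
After 6 (visit(D)): cur=D back=2 fwd=0
After 7 (visit(T)): cur=T back=3 fwd=0
After 8 (visit(U)): cur=U back=4 fwd=0
After 9 (back): cur=T back=3 fwd=1
After 10 (back): cur=D back=2 fwd=2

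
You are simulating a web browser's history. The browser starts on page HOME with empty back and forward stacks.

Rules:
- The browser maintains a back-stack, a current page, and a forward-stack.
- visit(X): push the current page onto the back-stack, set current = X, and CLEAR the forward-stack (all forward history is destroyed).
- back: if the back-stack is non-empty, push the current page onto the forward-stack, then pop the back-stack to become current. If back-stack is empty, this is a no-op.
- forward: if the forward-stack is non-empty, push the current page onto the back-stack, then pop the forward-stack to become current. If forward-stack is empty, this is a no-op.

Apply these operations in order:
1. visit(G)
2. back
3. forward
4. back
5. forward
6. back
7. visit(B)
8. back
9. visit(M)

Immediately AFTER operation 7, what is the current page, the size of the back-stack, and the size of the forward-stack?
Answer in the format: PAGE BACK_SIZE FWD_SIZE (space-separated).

After 1 (visit(G)): cur=G back=1 fwd=0
After 2 (back): cur=HOME back=0 fwd=1
After 3 (forward): cur=G back=1 fwd=0
After 4 (back): cur=HOME back=0 fwd=1
After 5 (forward): cur=G back=1 fwd=0
After 6 (back): cur=HOME back=0 fwd=1
After 7 (visit(B)): cur=B back=1 fwd=0

B 1 0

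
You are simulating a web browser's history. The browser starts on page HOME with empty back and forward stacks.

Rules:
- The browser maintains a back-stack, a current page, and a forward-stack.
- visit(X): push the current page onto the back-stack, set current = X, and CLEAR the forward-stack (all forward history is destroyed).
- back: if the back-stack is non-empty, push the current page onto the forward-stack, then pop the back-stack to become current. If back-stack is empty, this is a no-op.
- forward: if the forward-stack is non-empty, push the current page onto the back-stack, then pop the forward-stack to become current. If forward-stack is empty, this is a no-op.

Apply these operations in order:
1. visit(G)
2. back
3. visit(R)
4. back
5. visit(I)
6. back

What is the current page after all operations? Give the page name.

Answer: HOME

Derivation:
After 1 (visit(G)): cur=G back=1 fwd=0
After 2 (back): cur=HOME back=0 fwd=1
After 3 (visit(R)): cur=R back=1 fwd=0
After 4 (back): cur=HOME back=0 fwd=1
After 5 (visit(I)): cur=I back=1 fwd=0
After 6 (back): cur=HOME back=0 fwd=1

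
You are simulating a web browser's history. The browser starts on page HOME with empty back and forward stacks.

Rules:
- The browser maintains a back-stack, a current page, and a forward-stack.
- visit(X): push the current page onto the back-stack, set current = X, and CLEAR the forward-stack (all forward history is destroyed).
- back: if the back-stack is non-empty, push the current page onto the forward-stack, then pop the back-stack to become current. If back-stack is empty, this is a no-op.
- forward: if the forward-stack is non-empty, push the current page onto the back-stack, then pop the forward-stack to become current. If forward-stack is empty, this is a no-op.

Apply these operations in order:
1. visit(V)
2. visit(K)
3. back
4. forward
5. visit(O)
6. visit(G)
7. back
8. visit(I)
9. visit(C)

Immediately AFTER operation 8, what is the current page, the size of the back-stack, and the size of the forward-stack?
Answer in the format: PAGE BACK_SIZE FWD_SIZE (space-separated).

After 1 (visit(V)): cur=V back=1 fwd=0
After 2 (visit(K)): cur=K back=2 fwd=0
After 3 (back): cur=V back=1 fwd=1
After 4 (forward): cur=K back=2 fwd=0
After 5 (visit(O)): cur=O back=3 fwd=0
After 6 (visit(G)): cur=G back=4 fwd=0
After 7 (back): cur=O back=3 fwd=1
After 8 (visit(I)): cur=I back=4 fwd=0

I 4 0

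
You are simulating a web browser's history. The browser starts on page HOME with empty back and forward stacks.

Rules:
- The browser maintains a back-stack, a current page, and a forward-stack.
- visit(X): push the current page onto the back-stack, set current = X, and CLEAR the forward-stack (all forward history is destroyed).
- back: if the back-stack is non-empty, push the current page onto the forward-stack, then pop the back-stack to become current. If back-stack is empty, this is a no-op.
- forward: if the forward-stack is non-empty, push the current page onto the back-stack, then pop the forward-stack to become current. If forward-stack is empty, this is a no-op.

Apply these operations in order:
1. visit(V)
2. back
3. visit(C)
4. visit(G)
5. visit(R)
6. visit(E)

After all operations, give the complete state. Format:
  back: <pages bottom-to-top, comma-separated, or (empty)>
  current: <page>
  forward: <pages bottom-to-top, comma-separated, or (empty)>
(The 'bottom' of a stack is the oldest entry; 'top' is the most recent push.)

After 1 (visit(V)): cur=V back=1 fwd=0
After 2 (back): cur=HOME back=0 fwd=1
After 3 (visit(C)): cur=C back=1 fwd=0
After 4 (visit(G)): cur=G back=2 fwd=0
After 5 (visit(R)): cur=R back=3 fwd=0
After 6 (visit(E)): cur=E back=4 fwd=0

Answer: back: HOME,C,G,R
current: E
forward: (empty)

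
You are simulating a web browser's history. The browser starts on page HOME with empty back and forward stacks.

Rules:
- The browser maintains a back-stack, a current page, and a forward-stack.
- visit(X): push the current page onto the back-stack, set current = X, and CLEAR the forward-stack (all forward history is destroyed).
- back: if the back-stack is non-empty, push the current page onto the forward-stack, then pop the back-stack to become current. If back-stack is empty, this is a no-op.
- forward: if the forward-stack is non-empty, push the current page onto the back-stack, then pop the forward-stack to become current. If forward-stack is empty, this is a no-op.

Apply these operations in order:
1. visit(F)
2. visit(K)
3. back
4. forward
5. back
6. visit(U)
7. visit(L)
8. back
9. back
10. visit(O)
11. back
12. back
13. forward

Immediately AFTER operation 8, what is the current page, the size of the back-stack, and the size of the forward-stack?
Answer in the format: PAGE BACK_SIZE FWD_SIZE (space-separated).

After 1 (visit(F)): cur=F back=1 fwd=0
After 2 (visit(K)): cur=K back=2 fwd=0
After 3 (back): cur=F back=1 fwd=1
After 4 (forward): cur=K back=2 fwd=0
After 5 (back): cur=F back=1 fwd=1
After 6 (visit(U)): cur=U back=2 fwd=0
After 7 (visit(L)): cur=L back=3 fwd=0
After 8 (back): cur=U back=2 fwd=1

U 2 1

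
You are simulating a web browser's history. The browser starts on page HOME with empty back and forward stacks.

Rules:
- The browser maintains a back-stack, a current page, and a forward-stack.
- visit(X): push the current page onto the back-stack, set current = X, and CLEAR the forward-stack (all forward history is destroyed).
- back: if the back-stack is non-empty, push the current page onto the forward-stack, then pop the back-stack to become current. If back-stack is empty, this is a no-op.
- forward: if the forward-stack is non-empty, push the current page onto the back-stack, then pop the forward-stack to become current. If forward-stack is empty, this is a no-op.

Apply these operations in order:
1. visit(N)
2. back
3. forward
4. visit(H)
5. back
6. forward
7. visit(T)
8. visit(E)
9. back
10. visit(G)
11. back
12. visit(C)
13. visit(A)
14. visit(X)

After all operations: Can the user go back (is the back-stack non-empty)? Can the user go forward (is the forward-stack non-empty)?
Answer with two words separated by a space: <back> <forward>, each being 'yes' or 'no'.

Answer: yes no

Derivation:
After 1 (visit(N)): cur=N back=1 fwd=0
After 2 (back): cur=HOME back=0 fwd=1
After 3 (forward): cur=N back=1 fwd=0
After 4 (visit(H)): cur=H back=2 fwd=0
After 5 (back): cur=N back=1 fwd=1
After 6 (forward): cur=H back=2 fwd=0
After 7 (visit(T)): cur=T back=3 fwd=0
After 8 (visit(E)): cur=E back=4 fwd=0
After 9 (back): cur=T back=3 fwd=1
After 10 (visit(G)): cur=G back=4 fwd=0
After 11 (back): cur=T back=3 fwd=1
After 12 (visit(C)): cur=C back=4 fwd=0
After 13 (visit(A)): cur=A back=5 fwd=0
After 14 (visit(X)): cur=X back=6 fwd=0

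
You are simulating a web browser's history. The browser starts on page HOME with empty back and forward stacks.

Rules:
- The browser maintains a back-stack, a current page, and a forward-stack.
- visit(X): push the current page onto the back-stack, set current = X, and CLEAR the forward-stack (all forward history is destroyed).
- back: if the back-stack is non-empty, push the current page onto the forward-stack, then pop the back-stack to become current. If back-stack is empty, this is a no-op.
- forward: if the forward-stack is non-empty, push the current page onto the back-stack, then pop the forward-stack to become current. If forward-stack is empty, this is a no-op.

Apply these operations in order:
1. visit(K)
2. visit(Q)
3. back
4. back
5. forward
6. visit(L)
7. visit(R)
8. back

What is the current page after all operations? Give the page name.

Answer: L

Derivation:
After 1 (visit(K)): cur=K back=1 fwd=0
After 2 (visit(Q)): cur=Q back=2 fwd=0
After 3 (back): cur=K back=1 fwd=1
After 4 (back): cur=HOME back=0 fwd=2
After 5 (forward): cur=K back=1 fwd=1
After 6 (visit(L)): cur=L back=2 fwd=0
After 7 (visit(R)): cur=R back=3 fwd=0
After 8 (back): cur=L back=2 fwd=1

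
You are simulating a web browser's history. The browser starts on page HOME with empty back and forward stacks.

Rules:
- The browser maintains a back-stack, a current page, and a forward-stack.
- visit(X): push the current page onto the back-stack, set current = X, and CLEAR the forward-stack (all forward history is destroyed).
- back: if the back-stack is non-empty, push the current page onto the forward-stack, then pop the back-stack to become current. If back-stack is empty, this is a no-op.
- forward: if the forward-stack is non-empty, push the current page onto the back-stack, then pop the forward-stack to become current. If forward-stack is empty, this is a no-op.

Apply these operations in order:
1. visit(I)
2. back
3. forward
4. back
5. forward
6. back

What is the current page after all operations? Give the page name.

Answer: HOME

Derivation:
After 1 (visit(I)): cur=I back=1 fwd=0
After 2 (back): cur=HOME back=0 fwd=1
After 3 (forward): cur=I back=1 fwd=0
After 4 (back): cur=HOME back=0 fwd=1
After 5 (forward): cur=I back=1 fwd=0
After 6 (back): cur=HOME back=0 fwd=1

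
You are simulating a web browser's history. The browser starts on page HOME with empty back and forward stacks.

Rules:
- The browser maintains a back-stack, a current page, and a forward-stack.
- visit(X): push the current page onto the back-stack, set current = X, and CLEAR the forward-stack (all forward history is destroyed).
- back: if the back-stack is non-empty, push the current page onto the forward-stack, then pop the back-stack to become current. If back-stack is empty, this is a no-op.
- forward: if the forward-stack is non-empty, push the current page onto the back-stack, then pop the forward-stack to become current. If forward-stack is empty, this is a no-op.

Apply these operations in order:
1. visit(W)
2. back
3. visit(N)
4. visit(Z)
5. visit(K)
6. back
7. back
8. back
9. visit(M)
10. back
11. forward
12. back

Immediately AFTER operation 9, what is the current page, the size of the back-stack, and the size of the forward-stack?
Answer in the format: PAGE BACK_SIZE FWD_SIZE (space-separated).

After 1 (visit(W)): cur=W back=1 fwd=0
After 2 (back): cur=HOME back=0 fwd=1
After 3 (visit(N)): cur=N back=1 fwd=0
After 4 (visit(Z)): cur=Z back=2 fwd=0
After 5 (visit(K)): cur=K back=3 fwd=0
After 6 (back): cur=Z back=2 fwd=1
After 7 (back): cur=N back=1 fwd=2
After 8 (back): cur=HOME back=0 fwd=3
After 9 (visit(M)): cur=M back=1 fwd=0

M 1 0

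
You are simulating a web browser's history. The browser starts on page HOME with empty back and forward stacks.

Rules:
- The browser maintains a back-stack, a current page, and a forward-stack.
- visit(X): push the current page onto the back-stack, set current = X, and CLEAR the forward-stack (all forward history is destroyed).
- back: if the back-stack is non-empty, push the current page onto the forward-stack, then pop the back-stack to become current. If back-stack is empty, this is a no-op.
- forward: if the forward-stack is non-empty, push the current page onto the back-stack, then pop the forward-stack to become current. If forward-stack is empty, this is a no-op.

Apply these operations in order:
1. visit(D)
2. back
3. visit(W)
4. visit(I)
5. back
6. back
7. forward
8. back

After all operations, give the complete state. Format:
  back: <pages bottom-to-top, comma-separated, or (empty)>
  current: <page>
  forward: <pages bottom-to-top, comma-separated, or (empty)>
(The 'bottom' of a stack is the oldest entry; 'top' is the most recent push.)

After 1 (visit(D)): cur=D back=1 fwd=0
After 2 (back): cur=HOME back=0 fwd=1
After 3 (visit(W)): cur=W back=1 fwd=0
After 4 (visit(I)): cur=I back=2 fwd=0
After 5 (back): cur=W back=1 fwd=1
After 6 (back): cur=HOME back=0 fwd=2
After 7 (forward): cur=W back=1 fwd=1
After 8 (back): cur=HOME back=0 fwd=2

Answer: back: (empty)
current: HOME
forward: I,W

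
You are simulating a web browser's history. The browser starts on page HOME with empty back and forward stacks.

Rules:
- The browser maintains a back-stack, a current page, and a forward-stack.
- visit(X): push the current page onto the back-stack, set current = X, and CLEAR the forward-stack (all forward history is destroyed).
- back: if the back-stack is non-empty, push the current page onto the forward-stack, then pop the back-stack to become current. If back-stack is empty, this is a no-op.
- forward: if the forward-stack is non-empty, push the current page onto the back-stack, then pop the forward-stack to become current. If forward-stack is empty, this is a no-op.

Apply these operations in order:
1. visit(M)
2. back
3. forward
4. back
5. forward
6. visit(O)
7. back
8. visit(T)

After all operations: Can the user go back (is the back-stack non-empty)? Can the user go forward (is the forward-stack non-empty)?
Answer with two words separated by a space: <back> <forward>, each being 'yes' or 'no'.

After 1 (visit(M)): cur=M back=1 fwd=0
After 2 (back): cur=HOME back=0 fwd=1
After 3 (forward): cur=M back=1 fwd=0
After 4 (back): cur=HOME back=0 fwd=1
After 5 (forward): cur=M back=1 fwd=0
After 6 (visit(O)): cur=O back=2 fwd=0
After 7 (back): cur=M back=1 fwd=1
After 8 (visit(T)): cur=T back=2 fwd=0

Answer: yes no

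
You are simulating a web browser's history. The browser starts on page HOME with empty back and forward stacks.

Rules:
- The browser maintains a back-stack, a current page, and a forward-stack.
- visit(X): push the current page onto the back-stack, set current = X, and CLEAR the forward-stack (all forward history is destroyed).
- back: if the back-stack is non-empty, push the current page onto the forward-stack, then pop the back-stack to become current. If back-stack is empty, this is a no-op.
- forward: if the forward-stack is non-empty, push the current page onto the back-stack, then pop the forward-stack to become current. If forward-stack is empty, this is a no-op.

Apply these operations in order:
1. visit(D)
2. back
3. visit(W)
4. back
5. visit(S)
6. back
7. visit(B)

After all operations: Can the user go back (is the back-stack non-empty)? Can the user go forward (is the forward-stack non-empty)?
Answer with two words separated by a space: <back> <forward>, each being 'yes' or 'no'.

Answer: yes no

Derivation:
After 1 (visit(D)): cur=D back=1 fwd=0
After 2 (back): cur=HOME back=0 fwd=1
After 3 (visit(W)): cur=W back=1 fwd=0
After 4 (back): cur=HOME back=0 fwd=1
After 5 (visit(S)): cur=S back=1 fwd=0
After 6 (back): cur=HOME back=0 fwd=1
After 7 (visit(B)): cur=B back=1 fwd=0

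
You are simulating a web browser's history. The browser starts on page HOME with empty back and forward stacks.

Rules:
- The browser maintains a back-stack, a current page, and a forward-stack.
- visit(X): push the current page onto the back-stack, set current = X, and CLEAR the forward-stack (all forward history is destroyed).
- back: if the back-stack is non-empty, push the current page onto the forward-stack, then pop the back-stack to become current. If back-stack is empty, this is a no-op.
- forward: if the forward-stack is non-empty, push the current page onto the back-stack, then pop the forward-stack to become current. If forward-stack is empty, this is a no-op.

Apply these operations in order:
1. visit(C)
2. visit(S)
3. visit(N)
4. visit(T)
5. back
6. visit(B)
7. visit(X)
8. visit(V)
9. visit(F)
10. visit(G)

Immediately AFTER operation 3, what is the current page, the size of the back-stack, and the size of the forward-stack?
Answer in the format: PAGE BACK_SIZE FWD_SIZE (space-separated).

After 1 (visit(C)): cur=C back=1 fwd=0
After 2 (visit(S)): cur=S back=2 fwd=0
After 3 (visit(N)): cur=N back=3 fwd=0

N 3 0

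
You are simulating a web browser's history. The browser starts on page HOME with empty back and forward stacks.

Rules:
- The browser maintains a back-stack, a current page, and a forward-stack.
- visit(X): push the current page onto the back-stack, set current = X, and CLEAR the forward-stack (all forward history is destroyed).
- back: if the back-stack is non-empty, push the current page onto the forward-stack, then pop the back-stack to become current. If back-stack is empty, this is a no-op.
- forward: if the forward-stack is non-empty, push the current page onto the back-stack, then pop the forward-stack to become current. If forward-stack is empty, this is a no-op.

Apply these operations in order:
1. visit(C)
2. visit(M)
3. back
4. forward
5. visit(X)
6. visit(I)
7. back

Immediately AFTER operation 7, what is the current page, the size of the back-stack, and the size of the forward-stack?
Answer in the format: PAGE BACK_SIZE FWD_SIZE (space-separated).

After 1 (visit(C)): cur=C back=1 fwd=0
After 2 (visit(M)): cur=M back=2 fwd=0
After 3 (back): cur=C back=1 fwd=1
After 4 (forward): cur=M back=2 fwd=0
After 5 (visit(X)): cur=X back=3 fwd=0
After 6 (visit(I)): cur=I back=4 fwd=0
After 7 (back): cur=X back=3 fwd=1

X 3 1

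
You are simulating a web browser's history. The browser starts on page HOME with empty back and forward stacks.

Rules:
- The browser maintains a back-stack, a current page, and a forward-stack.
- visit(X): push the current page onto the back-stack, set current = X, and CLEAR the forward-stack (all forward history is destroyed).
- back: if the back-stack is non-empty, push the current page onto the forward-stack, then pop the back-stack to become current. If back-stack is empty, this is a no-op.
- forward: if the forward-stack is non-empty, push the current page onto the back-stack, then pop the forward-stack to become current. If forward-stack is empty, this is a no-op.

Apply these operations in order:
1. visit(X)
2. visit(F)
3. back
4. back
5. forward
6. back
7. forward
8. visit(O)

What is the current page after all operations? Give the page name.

After 1 (visit(X)): cur=X back=1 fwd=0
After 2 (visit(F)): cur=F back=2 fwd=0
After 3 (back): cur=X back=1 fwd=1
After 4 (back): cur=HOME back=0 fwd=2
After 5 (forward): cur=X back=1 fwd=1
After 6 (back): cur=HOME back=0 fwd=2
After 7 (forward): cur=X back=1 fwd=1
After 8 (visit(O)): cur=O back=2 fwd=0

Answer: O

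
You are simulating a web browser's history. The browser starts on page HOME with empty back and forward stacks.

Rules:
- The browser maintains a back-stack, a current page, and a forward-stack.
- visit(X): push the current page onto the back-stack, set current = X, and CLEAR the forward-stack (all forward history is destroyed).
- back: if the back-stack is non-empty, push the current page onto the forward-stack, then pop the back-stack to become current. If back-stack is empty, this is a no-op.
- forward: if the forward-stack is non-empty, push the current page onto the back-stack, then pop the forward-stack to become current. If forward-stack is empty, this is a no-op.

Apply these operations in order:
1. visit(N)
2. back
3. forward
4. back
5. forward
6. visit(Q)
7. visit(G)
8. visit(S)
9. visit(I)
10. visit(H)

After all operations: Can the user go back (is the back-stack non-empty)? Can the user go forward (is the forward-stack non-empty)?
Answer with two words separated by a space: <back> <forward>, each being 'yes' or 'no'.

Answer: yes no

Derivation:
After 1 (visit(N)): cur=N back=1 fwd=0
After 2 (back): cur=HOME back=0 fwd=1
After 3 (forward): cur=N back=1 fwd=0
After 4 (back): cur=HOME back=0 fwd=1
After 5 (forward): cur=N back=1 fwd=0
After 6 (visit(Q)): cur=Q back=2 fwd=0
After 7 (visit(G)): cur=G back=3 fwd=0
After 8 (visit(S)): cur=S back=4 fwd=0
After 9 (visit(I)): cur=I back=5 fwd=0
After 10 (visit(H)): cur=H back=6 fwd=0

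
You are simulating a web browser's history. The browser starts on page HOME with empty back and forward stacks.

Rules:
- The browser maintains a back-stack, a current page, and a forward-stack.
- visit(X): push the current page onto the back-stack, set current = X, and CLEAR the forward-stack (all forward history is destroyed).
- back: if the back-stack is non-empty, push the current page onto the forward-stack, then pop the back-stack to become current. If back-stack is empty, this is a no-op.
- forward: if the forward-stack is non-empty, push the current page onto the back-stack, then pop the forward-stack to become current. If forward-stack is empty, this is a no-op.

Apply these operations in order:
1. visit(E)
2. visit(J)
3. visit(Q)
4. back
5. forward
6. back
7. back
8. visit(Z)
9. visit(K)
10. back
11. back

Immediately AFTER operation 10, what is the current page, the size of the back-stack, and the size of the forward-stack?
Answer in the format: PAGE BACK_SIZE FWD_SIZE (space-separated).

After 1 (visit(E)): cur=E back=1 fwd=0
After 2 (visit(J)): cur=J back=2 fwd=0
After 3 (visit(Q)): cur=Q back=3 fwd=0
After 4 (back): cur=J back=2 fwd=1
After 5 (forward): cur=Q back=3 fwd=0
After 6 (back): cur=J back=2 fwd=1
After 7 (back): cur=E back=1 fwd=2
After 8 (visit(Z)): cur=Z back=2 fwd=0
After 9 (visit(K)): cur=K back=3 fwd=0
After 10 (back): cur=Z back=2 fwd=1

Z 2 1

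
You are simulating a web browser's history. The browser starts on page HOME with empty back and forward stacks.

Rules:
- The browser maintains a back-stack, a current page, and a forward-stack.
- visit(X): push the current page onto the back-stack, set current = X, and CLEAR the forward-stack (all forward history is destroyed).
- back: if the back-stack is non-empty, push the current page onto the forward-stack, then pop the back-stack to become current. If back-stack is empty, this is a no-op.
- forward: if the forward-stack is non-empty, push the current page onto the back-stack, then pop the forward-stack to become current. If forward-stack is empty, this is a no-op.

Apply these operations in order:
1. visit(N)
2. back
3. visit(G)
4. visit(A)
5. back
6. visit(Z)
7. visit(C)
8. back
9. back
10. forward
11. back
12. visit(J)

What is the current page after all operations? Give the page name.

Answer: J

Derivation:
After 1 (visit(N)): cur=N back=1 fwd=0
After 2 (back): cur=HOME back=0 fwd=1
After 3 (visit(G)): cur=G back=1 fwd=0
After 4 (visit(A)): cur=A back=2 fwd=0
After 5 (back): cur=G back=1 fwd=1
After 6 (visit(Z)): cur=Z back=2 fwd=0
After 7 (visit(C)): cur=C back=3 fwd=0
After 8 (back): cur=Z back=2 fwd=1
After 9 (back): cur=G back=1 fwd=2
After 10 (forward): cur=Z back=2 fwd=1
After 11 (back): cur=G back=1 fwd=2
After 12 (visit(J)): cur=J back=2 fwd=0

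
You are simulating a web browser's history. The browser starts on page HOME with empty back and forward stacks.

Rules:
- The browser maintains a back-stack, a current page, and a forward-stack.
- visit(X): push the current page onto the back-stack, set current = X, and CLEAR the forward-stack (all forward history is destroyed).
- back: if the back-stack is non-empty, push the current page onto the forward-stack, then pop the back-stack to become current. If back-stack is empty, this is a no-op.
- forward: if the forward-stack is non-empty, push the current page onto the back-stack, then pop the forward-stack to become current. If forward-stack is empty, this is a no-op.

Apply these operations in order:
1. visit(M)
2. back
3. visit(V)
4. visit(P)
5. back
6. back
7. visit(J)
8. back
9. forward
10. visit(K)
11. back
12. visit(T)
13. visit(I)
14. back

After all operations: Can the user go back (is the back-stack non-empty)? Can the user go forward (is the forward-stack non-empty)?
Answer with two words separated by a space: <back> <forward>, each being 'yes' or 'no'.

After 1 (visit(M)): cur=M back=1 fwd=0
After 2 (back): cur=HOME back=0 fwd=1
After 3 (visit(V)): cur=V back=1 fwd=0
After 4 (visit(P)): cur=P back=2 fwd=0
After 5 (back): cur=V back=1 fwd=1
After 6 (back): cur=HOME back=0 fwd=2
After 7 (visit(J)): cur=J back=1 fwd=0
After 8 (back): cur=HOME back=0 fwd=1
After 9 (forward): cur=J back=1 fwd=0
After 10 (visit(K)): cur=K back=2 fwd=0
After 11 (back): cur=J back=1 fwd=1
After 12 (visit(T)): cur=T back=2 fwd=0
After 13 (visit(I)): cur=I back=3 fwd=0
After 14 (back): cur=T back=2 fwd=1

Answer: yes yes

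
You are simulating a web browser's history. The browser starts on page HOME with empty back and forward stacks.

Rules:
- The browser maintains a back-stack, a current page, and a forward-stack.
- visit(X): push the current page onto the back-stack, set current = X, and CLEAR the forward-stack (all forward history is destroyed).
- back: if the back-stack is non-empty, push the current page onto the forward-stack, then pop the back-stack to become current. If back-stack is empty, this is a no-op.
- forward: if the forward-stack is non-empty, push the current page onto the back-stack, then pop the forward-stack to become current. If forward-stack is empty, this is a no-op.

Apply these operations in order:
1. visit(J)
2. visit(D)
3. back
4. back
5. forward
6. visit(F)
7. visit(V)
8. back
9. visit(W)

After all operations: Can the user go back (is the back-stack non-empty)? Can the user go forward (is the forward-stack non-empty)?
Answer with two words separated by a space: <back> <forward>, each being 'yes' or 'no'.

Answer: yes no

Derivation:
After 1 (visit(J)): cur=J back=1 fwd=0
After 2 (visit(D)): cur=D back=2 fwd=0
After 3 (back): cur=J back=1 fwd=1
After 4 (back): cur=HOME back=0 fwd=2
After 5 (forward): cur=J back=1 fwd=1
After 6 (visit(F)): cur=F back=2 fwd=0
After 7 (visit(V)): cur=V back=3 fwd=0
After 8 (back): cur=F back=2 fwd=1
After 9 (visit(W)): cur=W back=3 fwd=0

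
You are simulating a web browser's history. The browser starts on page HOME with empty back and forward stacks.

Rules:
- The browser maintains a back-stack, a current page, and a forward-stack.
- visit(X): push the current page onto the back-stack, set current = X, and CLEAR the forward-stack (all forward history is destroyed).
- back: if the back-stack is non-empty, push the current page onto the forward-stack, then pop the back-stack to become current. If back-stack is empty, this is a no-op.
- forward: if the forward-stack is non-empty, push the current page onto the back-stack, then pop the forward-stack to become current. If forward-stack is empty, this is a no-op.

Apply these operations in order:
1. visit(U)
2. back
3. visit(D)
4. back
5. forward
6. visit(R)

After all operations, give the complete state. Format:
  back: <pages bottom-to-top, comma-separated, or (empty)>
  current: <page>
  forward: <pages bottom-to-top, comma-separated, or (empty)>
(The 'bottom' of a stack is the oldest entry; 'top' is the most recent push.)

Answer: back: HOME,D
current: R
forward: (empty)

Derivation:
After 1 (visit(U)): cur=U back=1 fwd=0
After 2 (back): cur=HOME back=0 fwd=1
After 3 (visit(D)): cur=D back=1 fwd=0
After 4 (back): cur=HOME back=0 fwd=1
After 5 (forward): cur=D back=1 fwd=0
After 6 (visit(R)): cur=R back=2 fwd=0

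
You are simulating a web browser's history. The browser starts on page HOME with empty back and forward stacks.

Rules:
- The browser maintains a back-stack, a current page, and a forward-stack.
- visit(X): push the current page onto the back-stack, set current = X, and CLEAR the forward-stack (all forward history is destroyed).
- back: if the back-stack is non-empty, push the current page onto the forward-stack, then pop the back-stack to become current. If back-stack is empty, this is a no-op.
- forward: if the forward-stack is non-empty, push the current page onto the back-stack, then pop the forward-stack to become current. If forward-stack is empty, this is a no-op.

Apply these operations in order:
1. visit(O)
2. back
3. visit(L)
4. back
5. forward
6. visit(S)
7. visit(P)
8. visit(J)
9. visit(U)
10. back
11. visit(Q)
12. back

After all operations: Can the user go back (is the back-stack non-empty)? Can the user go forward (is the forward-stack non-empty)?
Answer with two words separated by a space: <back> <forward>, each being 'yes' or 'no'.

After 1 (visit(O)): cur=O back=1 fwd=0
After 2 (back): cur=HOME back=0 fwd=1
After 3 (visit(L)): cur=L back=1 fwd=0
After 4 (back): cur=HOME back=0 fwd=1
After 5 (forward): cur=L back=1 fwd=0
After 6 (visit(S)): cur=S back=2 fwd=0
After 7 (visit(P)): cur=P back=3 fwd=0
After 8 (visit(J)): cur=J back=4 fwd=0
After 9 (visit(U)): cur=U back=5 fwd=0
After 10 (back): cur=J back=4 fwd=1
After 11 (visit(Q)): cur=Q back=5 fwd=0
After 12 (back): cur=J back=4 fwd=1

Answer: yes yes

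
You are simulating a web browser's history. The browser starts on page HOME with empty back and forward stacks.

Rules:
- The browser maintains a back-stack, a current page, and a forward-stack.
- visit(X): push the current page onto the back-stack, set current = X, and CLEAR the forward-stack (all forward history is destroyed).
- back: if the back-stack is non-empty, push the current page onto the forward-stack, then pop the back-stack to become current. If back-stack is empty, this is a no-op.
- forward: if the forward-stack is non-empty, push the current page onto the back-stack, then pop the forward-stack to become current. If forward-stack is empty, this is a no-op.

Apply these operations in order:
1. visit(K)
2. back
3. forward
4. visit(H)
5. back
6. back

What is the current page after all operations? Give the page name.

Answer: HOME

Derivation:
After 1 (visit(K)): cur=K back=1 fwd=0
After 2 (back): cur=HOME back=0 fwd=1
After 3 (forward): cur=K back=1 fwd=0
After 4 (visit(H)): cur=H back=2 fwd=0
After 5 (back): cur=K back=1 fwd=1
After 6 (back): cur=HOME back=0 fwd=2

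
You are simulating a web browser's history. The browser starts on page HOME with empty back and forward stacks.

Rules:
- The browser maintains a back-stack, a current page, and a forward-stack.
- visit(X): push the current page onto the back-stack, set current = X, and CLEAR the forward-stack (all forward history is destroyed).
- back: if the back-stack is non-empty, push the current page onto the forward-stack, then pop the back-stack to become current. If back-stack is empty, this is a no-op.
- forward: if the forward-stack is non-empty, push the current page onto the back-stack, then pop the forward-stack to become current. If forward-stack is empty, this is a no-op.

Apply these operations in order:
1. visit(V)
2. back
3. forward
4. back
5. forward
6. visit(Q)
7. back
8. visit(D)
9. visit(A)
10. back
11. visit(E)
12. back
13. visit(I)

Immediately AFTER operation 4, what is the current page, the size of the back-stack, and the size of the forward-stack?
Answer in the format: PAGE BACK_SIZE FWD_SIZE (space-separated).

After 1 (visit(V)): cur=V back=1 fwd=0
After 2 (back): cur=HOME back=0 fwd=1
After 3 (forward): cur=V back=1 fwd=0
After 4 (back): cur=HOME back=0 fwd=1

HOME 0 1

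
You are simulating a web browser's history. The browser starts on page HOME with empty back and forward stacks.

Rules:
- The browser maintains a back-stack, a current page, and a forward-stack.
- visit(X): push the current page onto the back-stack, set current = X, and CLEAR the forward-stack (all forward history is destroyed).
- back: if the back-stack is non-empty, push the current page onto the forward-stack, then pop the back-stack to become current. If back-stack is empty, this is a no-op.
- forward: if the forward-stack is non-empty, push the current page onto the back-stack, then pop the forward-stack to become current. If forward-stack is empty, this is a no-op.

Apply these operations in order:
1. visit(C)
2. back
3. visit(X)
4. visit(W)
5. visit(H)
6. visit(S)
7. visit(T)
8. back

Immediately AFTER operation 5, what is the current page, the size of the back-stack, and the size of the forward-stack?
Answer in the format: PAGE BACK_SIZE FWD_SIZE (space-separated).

After 1 (visit(C)): cur=C back=1 fwd=0
After 2 (back): cur=HOME back=0 fwd=1
After 3 (visit(X)): cur=X back=1 fwd=0
After 4 (visit(W)): cur=W back=2 fwd=0
After 5 (visit(H)): cur=H back=3 fwd=0

H 3 0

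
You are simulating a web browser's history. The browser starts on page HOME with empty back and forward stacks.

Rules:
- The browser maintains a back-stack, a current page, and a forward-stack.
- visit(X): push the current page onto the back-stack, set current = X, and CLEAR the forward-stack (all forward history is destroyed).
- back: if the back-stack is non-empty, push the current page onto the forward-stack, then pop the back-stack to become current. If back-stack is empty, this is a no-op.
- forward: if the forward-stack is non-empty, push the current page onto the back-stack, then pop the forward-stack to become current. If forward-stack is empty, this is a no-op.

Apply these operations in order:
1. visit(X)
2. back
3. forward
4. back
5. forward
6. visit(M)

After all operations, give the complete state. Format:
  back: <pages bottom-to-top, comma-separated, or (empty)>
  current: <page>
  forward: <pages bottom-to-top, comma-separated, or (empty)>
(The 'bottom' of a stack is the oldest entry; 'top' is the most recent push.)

Answer: back: HOME,X
current: M
forward: (empty)

Derivation:
After 1 (visit(X)): cur=X back=1 fwd=0
After 2 (back): cur=HOME back=0 fwd=1
After 3 (forward): cur=X back=1 fwd=0
After 4 (back): cur=HOME back=0 fwd=1
After 5 (forward): cur=X back=1 fwd=0
After 6 (visit(M)): cur=M back=2 fwd=0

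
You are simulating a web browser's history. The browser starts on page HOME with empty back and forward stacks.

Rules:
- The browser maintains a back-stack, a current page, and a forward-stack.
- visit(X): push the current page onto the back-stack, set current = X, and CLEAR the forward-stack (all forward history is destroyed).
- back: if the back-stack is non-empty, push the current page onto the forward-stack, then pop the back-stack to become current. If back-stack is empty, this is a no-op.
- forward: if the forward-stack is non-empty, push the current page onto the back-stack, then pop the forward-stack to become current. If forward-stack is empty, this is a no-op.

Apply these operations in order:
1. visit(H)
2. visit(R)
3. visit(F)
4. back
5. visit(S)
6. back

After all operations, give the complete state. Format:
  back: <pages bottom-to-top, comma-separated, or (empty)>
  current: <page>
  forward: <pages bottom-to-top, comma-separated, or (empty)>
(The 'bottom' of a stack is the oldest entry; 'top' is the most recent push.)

Answer: back: HOME,H
current: R
forward: S

Derivation:
After 1 (visit(H)): cur=H back=1 fwd=0
After 2 (visit(R)): cur=R back=2 fwd=0
After 3 (visit(F)): cur=F back=3 fwd=0
After 4 (back): cur=R back=2 fwd=1
After 5 (visit(S)): cur=S back=3 fwd=0
After 6 (back): cur=R back=2 fwd=1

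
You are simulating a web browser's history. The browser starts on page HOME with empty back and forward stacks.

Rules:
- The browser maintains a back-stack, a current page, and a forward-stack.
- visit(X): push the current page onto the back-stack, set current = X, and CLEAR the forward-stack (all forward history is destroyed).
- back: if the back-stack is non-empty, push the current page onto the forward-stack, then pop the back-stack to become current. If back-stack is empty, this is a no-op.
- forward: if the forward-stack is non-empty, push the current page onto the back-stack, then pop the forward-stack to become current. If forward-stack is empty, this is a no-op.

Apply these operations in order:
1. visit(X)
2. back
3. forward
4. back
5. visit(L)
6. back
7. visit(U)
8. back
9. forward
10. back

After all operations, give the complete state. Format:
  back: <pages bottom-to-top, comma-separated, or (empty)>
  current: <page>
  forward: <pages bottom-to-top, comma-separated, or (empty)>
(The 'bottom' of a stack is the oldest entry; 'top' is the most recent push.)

Answer: back: (empty)
current: HOME
forward: U

Derivation:
After 1 (visit(X)): cur=X back=1 fwd=0
After 2 (back): cur=HOME back=0 fwd=1
After 3 (forward): cur=X back=1 fwd=0
After 4 (back): cur=HOME back=0 fwd=1
After 5 (visit(L)): cur=L back=1 fwd=0
After 6 (back): cur=HOME back=0 fwd=1
After 7 (visit(U)): cur=U back=1 fwd=0
After 8 (back): cur=HOME back=0 fwd=1
After 9 (forward): cur=U back=1 fwd=0
After 10 (back): cur=HOME back=0 fwd=1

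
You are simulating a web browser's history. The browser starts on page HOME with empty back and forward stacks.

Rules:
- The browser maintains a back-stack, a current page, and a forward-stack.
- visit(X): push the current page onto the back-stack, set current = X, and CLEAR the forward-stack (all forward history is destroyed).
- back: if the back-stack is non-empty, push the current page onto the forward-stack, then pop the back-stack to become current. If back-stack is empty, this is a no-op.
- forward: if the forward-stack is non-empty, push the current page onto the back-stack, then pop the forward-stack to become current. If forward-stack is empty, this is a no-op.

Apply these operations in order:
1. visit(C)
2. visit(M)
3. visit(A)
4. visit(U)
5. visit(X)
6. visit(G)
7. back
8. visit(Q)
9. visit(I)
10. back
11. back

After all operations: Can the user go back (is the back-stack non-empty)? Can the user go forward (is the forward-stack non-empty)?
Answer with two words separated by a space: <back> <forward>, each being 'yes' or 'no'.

Answer: yes yes

Derivation:
After 1 (visit(C)): cur=C back=1 fwd=0
After 2 (visit(M)): cur=M back=2 fwd=0
After 3 (visit(A)): cur=A back=3 fwd=0
After 4 (visit(U)): cur=U back=4 fwd=0
After 5 (visit(X)): cur=X back=5 fwd=0
After 6 (visit(G)): cur=G back=6 fwd=0
After 7 (back): cur=X back=5 fwd=1
After 8 (visit(Q)): cur=Q back=6 fwd=0
After 9 (visit(I)): cur=I back=7 fwd=0
After 10 (back): cur=Q back=6 fwd=1
After 11 (back): cur=X back=5 fwd=2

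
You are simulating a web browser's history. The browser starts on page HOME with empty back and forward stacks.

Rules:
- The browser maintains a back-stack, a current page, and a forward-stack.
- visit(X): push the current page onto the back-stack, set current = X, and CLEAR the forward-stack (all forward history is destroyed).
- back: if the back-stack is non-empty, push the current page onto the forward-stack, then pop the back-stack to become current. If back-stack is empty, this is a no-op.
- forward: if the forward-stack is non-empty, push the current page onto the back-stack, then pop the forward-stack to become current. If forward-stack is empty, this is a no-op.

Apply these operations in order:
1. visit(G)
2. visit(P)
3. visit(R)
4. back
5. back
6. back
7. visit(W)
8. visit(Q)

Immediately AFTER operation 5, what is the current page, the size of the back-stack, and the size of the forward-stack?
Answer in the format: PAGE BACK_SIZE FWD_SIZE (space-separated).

After 1 (visit(G)): cur=G back=1 fwd=0
After 2 (visit(P)): cur=P back=2 fwd=0
After 3 (visit(R)): cur=R back=3 fwd=0
After 4 (back): cur=P back=2 fwd=1
After 5 (back): cur=G back=1 fwd=2

G 1 2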